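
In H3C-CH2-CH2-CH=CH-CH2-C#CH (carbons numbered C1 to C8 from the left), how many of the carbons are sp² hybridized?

C1: sp3
C2: sp3
C3: sp3
C4: sp2 ✓
C5: sp2 ✓
C6: sp3
C7: sp
C8: sp
C4, C5 → 2 sp2 carbons.

2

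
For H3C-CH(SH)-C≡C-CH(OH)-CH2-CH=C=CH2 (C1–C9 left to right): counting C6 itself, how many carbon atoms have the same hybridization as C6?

C6 is sp3 (only σ bonds).
C1: sp3 ✓
C2: sp3 ✓
C3: sp
C4: sp
C5: sp3 ✓
C6: sp3 ✓
C7: sp2
C8: sp
C9: sp2
4 carbons are sp3.

4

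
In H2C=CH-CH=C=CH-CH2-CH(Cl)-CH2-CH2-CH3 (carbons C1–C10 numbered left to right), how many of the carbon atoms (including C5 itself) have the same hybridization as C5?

4

C5 is sp2 (one π bond).
C1: sp2 ✓
C2: sp2 ✓
C3: sp2 ✓
C4: sp
C5: sp2 ✓
C6: sp3
C7: sp3
C8: sp3
C9: sp3
C10: sp3
4 carbons are sp2.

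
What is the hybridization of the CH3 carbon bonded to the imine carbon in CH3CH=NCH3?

sp³

The CH3 carbon bonded to the imine carbon — 4 σ bonds. Steric number 4, so sp3.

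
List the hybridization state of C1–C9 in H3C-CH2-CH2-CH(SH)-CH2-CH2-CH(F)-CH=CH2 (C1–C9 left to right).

C1 sp3, C2 sp3, C3 sp3, C4 sp3, C5 sp3, C6 sp3, C7 sp3, C8 sp2, C9 sp2

C1: 4 σ bonds; 4 regions of electron density → sp3.
C2: 4 σ bonds; 4 regions of electron density → sp3.
C3 has 4 σ bonds: steric number 4 → sp3.
C4 has 4 σ bonds: steric number 4 → sp3.
C5 — 4 σ bonds. Steric number 4, so sp3.
C6 has 4 σ bonds: steric number 4 → sp3.
C7 has 4 σ bonds: steric number 4 → sp3.
C8 — 3 σ bonds, plus one π bond. Steric number 3, so sp2.
C9 — 3 σ bonds, plus one π bond. Steric number 3, so sp2.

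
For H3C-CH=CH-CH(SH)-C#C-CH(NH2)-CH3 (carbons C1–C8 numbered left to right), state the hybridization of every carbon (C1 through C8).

C1 sp3, C2 sp2, C3 sp2, C4 sp3, C5 sp, C6 sp, C7 sp3, C8 sp3

C1 carries 4 σ bonds, giving a steric number of 4, so it is sp3.
C2: 3 σ bonds, plus one π bond — 3 electron domains, sp2.
C3: 3 σ bonds, plus one π bond; 3 regions of electron density → sp2.
C4 — 4 σ bonds. Steric number 4, so sp3.
C5 carries 2 σ bonds, plus two π bonds, giving a steric number of 2, so it is sp.
C6: 2 σ bonds, plus two π bonds; 2 regions of electron density → sp.
C7 has 4 σ bonds: steric number 4 → sp3.
C8 — 4 σ bonds. Steric number 4, so sp3.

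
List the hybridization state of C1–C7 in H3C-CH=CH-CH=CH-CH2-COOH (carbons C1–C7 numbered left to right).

C1 has 4 σ bonds: steric number 4 → sp3.
C2 has 3 σ bonds, plus one π bond: steric number 3 → sp2.
C3: 3 σ bonds, plus one π bond — 3 electron domains, sp2.
C4 is sp2: 3 σ bonds, plus one π bond, 3 electron-density regions.
C5: 3 σ bonds, plus one π bond; 3 regions of electron density → sp2.
C6 has 4 σ bonds: steric number 4 → sp3.
C7 carries 3 σ bonds, plus one π bond, giving a steric number of 3, so it is sp2.

C1 sp3, C2 sp2, C3 sp2, C4 sp2, C5 sp2, C6 sp3, C7 sp2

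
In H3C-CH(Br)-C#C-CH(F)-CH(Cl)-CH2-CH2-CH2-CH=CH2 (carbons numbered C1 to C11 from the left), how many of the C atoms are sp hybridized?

2

C1: sp3
C2: sp3
C3: sp ✓
C4: sp ✓
C5: sp3
C6: sp3
C7: sp3
C8: sp3
C9: sp3
C10: sp2
C11: sp2
C3, C4 → 2 sp carbons.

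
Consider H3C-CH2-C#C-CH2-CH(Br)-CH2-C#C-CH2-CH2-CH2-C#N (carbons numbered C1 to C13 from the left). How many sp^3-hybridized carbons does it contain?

8

C1: sp3 ✓
C2: sp3 ✓
C3: sp
C4: sp
C5: sp3 ✓
C6: sp3 ✓
C7: sp3 ✓
C8: sp
C9: sp
C10: sp3 ✓
C11: sp3 ✓
C12: sp3 ✓
C13: sp
C1, C2, C5, C6, C7, C10, C11, C12 → 8 sp3 carbons.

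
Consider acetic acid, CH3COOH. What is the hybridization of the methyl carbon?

The methyl carbon — 4 σ bonds. Steric number 4, so sp3.

sp^3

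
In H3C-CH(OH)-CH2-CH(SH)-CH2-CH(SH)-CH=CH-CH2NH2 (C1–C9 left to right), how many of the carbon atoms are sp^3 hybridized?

C1: sp3 ✓
C2: sp3 ✓
C3: sp3 ✓
C4: sp3 ✓
C5: sp3 ✓
C6: sp3 ✓
C7: sp2
C8: sp2
C9: sp3 ✓
C1, C2, C3, C4, C5, C6, C9 → 7 sp3 carbons.

7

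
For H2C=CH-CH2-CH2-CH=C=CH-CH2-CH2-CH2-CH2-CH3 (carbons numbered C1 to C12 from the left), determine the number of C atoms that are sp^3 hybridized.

7

C1: sp2
C2: sp2
C3: sp3 ✓
C4: sp3 ✓
C5: sp2
C6: sp
C7: sp2
C8: sp3 ✓
C9: sp3 ✓
C10: sp3 ✓
C11: sp3 ✓
C12: sp3 ✓
C3, C4, C8, C9, C10, C11, C12 → 7 sp3 carbons.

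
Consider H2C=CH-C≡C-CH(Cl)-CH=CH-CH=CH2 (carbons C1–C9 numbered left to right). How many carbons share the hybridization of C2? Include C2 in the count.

6

C2 is sp2 (one π bond).
C1: sp2 ✓
C2: sp2 ✓
C3: sp
C4: sp
C5: sp3
C6: sp2 ✓
C7: sp2 ✓
C8: sp2 ✓
C9: sp2 ✓
6 carbons are sp2.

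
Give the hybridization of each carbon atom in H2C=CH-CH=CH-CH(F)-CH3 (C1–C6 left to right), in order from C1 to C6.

C1 sp2, C2 sp2, C3 sp2, C4 sp2, C5 sp3, C6 sp3

C1: 3 σ bonds, plus one π bond; 3 regions of electron density → sp2.
C2: 3 σ bonds, plus one π bond; 3 regions of electron density → sp2.
C3 carries 3 σ bonds, plus one π bond, giving a steric number of 3, so it is sp2.
C4 — 3 σ bonds, plus one π bond. Steric number 3, so sp2.
C5: 4 σ bonds; 4 regions of electron density → sp3.
C6 — 4 σ bonds. Steric number 4, so sp3.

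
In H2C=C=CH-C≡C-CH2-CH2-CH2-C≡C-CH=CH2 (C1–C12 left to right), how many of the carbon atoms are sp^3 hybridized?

3

C1: sp2
C2: sp
C3: sp2
C4: sp
C5: sp
C6: sp3 ✓
C7: sp3 ✓
C8: sp3 ✓
C9: sp
C10: sp
C11: sp2
C12: sp2
C6, C7, C8 → 3 sp3 carbons.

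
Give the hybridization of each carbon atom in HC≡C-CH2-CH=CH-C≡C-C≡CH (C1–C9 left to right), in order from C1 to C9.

C1 — 2 σ bonds, plus two π bonds. Steric number 2, so sp.
C2: 2 σ bonds, plus two π bonds; 2 regions of electron density → sp.
C3: 4 σ bonds — 4 electron domains, sp3.
C4 is sp2: 3 σ bonds, plus one π bond, 3 electron-density regions.
C5 has 3 σ bonds, plus one π bond: steric number 3 → sp2.
C6 has 2 σ bonds, plus two π bonds: steric number 2 → sp.
C7 has 2 σ bonds, plus two π bonds: steric number 2 → sp.
C8 — 2 σ bonds, plus two π bonds. Steric number 2, so sp.
C9: 2 σ bonds, plus two π bonds — 2 electron domains, sp.

C1 sp, C2 sp, C3 sp3, C4 sp2, C5 sp2, C6 sp, C7 sp, C8 sp, C9 sp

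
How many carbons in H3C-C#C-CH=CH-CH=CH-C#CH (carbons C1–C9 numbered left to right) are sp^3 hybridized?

1

C1: sp3 ✓
C2: sp
C3: sp
C4: sp2
C5: sp2
C6: sp2
C7: sp2
C8: sp
C9: sp
C1 → 1 sp3 carbon.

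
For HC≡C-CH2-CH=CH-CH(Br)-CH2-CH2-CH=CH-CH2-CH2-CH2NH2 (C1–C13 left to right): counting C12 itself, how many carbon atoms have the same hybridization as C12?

7

C12 is sp3 (only σ bonds).
C1: sp
C2: sp
C3: sp3 ✓
C4: sp2
C5: sp2
C6: sp3 ✓
C7: sp3 ✓
C8: sp3 ✓
C9: sp2
C10: sp2
C11: sp3 ✓
C12: sp3 ✓
C13: sp3 ✓
7 carbons are sp3.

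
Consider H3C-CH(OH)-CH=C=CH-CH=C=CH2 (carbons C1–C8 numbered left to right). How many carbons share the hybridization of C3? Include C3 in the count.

C3 is sp2 (one π bond).
C1: sp3
C2: sp3
C3: sp2 ✓
C4: sp
C5: sp2 ✓
C6: sp2 ✓
C7: sp
C8: sp2 ✓
4 carbons are sp2.

4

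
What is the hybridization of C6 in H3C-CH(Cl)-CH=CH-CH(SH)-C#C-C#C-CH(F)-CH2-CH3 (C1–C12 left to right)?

C6 has 2 σ bonds, plus two π bonds: steric number 2 → sp.

sp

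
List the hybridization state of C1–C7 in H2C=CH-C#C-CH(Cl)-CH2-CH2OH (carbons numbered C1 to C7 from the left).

C1: 3 σ bonds, plus one π bond — 3 electron domains, sp2.
C2 — 3 σ bonds, plus one π bond. Steric number 3, so sp2.
C3: 2 σ bonds, plus two π bonds; 2 regions of electron density → sp.
C4 carries 2 σ bonds, plus two π bonds, giving a steric number of 2, so it is sp.
C5 has 4 σ bonds: steric number 4 → sp3.
C6 has 4 σ bonds: steric number 4 → sp3.
C7 — 4 σ bonds. Steric number 4, so sp3.

C1 sp2, C2 sp2, C3 sp, C4 sp, C5 sp3, C6 sp3, C7 sp3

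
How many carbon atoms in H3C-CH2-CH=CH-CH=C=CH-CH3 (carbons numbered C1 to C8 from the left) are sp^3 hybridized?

3

C1: sp3 ✓
C2: sp3 ✓
C3: sp2
C4: sp2
C5: sp2
C6: sp
C7: sp2
C8: sp3 ✓
C1, C2, C8 → 3 sp3 carbons.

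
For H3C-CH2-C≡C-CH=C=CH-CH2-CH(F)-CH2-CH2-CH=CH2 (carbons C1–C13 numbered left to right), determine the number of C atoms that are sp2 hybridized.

4

C1: sp3
C2: sp3
C3: sp
C4: sp
C5: sp2 ✓
C6: sp
C7: sp2 ✓
C8: sp3
C9: sp3
C10: sp3
C11: sp3
C12: sp2 ✓
C13: sp2 ✓
C5, C7, C12, C13 → 4 sp2 carbons.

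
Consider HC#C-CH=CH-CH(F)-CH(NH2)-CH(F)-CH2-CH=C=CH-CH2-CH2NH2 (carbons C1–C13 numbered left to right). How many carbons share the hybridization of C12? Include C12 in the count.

C12 is sp3 (only σ bonds).
C1: sp
C2: sp
C3: sp2
C4: sp2
C5: sp3 ✓
C6: sp3 ✓
C7: sp3 ✓
C8: sp3 ✓
C9: sp2
C10: sp
C11: sp2
C12: sp3 ✓
C13: sp3 ✓
6 carbons are sp3.

6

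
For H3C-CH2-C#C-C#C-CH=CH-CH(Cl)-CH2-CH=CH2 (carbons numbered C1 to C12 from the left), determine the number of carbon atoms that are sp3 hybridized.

C1: sp3 ✓
C2: sp3 ✓
C3: sp
C4: sp
C5: sp
C6: sp
C7: sp2
C8: sp2
C9: sp3 ✓
C10: sp3 ✓
C11: sp2
C12: sp2
C1, C2, C9, C10 → 4 sp3 carbons.

4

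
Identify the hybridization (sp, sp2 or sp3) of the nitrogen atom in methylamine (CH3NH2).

Three σ bonds + one lone pair = steric number 4 → sp3.

sp3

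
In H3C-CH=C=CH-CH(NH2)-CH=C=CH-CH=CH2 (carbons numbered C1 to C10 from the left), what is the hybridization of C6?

sp²

C6 carries 3 σ bonds, plus one π bond, giving a steric number of 3, so it is sp2.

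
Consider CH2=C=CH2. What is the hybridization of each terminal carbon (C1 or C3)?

sp^2

Each terminal carbon (C1 or C3) has 3 σ bonds, plus one π bond: steric number 3 → sp2.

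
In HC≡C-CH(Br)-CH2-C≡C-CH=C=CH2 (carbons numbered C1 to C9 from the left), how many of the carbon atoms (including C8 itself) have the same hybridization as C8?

C8 is sp (two π bonds).
C1: sp ✓
C2: sp ✓
C3: sp3
C4: sp3
C5: sp ✓
C6: sp ✓
C7: sp2
C8: sp ✓
C9: sp2
5 carbons are sp.

5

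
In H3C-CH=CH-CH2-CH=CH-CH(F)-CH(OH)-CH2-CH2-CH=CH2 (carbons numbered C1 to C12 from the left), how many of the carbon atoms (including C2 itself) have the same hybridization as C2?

6

C2 is sp2 (one π bond).
C1: sp3
C2: sp2 ✓
C3: sp2 ✓
C4: sp3
C5: sp2 ✓
C6: sp2 ✓
C7: sp3
C8: sp3
C9: sp3
C10: sp3
C11: sp2 ✓
C12: sp2 ✓
6 carbons are sp2.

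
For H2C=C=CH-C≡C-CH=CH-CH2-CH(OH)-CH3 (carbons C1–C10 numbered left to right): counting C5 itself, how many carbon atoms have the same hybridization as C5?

3

C5 is sp (two π bonds).
C1: sp2
C2: sp ✓
C3: sp2
C4: sp ✓
C5: sp ✓
C6: sp2
C7: sp2
C8: sp3
C9: sp3
C10: sp3
3 carbons are sp.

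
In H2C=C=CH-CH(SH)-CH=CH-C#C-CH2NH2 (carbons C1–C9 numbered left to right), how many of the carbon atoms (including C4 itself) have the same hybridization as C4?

2

C4 is sp3 (only σ bonds).
C1: sp2
C2: sp
C3: sp2
C4: sp3 ✓
C5: sp2
C6: sp2
C7: sp
C8: sp
C9: sp3 ✓
2 carbons are sp3.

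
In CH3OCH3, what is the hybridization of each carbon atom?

sp³

Each carbon atom carries 4 σ bonds, giving a steric number of 4, so it is sp3.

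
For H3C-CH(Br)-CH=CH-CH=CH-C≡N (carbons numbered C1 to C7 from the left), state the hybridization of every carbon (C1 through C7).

C1 — 4 σ bonds. Steric number 4, so sp3.
C2: 4 σ bonds; 4 regions of electron density → sp3.
C3 carries 3 σ bonds, plus one π bond, giving a steric number of 3, so it is sp2.
C4 — 3 σ bonds, plus one π bond. Steric number 3, so sp2.
C5 is sp2: 3 σ bonds, plus one π bond, 3 electron-density regions.
C6 has 3 σ bonds, plus one π bond: steric number 3 → sp2.
C7: 2 σ bonds, plus two π bonds; 2 regions of electron density → sp.

C1 sp3, C2 sp3, C3 sp2, C4 sp2, C5 sp2, C6 sp2, C7 sp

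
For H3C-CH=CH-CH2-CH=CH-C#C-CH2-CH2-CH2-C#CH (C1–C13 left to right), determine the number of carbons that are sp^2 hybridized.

C1: sp3
C2: sp2 ✓
C3: sp2 ✓
C4: sp3
C5: sp2 ✓
C6: sp2 ✓
C7: sp
C8: sp
C9: sp3
C10: sp3
C11: sp3
C12: sp
C13: sp
C2, C3, C5, C6 → 4 sp2 carbons.

4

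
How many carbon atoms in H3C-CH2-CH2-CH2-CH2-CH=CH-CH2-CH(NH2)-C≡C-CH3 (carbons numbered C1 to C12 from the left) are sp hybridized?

2

C1: sp3
C2: sp3
C3: sp3
C4: sp3
C5: sp3
C6: sp2
C7: sp2
C8: sp3
C9: sp3
C10: sp ✓
C11: sp ✓
C12: sp3
C10, C11 → 2 sp carbons.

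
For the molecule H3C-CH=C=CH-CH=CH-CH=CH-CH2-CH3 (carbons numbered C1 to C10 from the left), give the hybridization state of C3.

sp

C3: 2 σ bonds, plus two π bonds — 2 electron domains, sp.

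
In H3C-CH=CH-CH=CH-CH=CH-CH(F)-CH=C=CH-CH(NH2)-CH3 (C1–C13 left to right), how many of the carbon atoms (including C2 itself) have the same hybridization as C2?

8

C2 is sp2 (one π bond).
C1: sp3
C2: sp2 ✓
C3: sp2 ✓
C4: sp2 ✓
C5: sp2 ✓
C6: sp2 ✓
C7: sp2 ✓
C8: sp3
C9: sp2 ✓
C10: sp
C11: sp2 ✓
C12: sp3
C13: sp3
8 carbons are sp2.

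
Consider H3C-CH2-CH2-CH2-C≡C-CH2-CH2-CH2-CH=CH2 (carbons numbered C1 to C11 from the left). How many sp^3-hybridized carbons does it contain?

C1: sp3 ✓
C2: sp3 ✓
C3: sp3 ✓
C4: sp3 ✓
C5: sp
C6: sp
C7: sp3 ✓
C8: sp3 ✓
C9: sp3 ✓
C10: sp2
C11: sp2
C1, C2, C3, C4, C7, C8, C9 → 7 sp3 carbons.

7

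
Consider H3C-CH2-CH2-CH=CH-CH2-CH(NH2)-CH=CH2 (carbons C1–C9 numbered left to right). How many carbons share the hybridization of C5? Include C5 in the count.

4

C5 is sp2 (one π bond).
C1: sp3
C2: sp3
C3: sp3
C4: sp2 ✓
C5: sp2 ✓
C6: sp3
C7: sp3
C8: sp2 ✓
C9: sp2 ✓
4 carbons are sp2.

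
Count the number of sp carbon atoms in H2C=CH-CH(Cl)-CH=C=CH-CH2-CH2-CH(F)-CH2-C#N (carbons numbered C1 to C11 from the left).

C1: sp2
C2: sp2
C3: sp3
C4: sp2
C5: sp ✓
C6: sp2
C7: sp3
C8: sp3
C9: sp3
C10: sp3
C11: sp ✓
C5, C11 → 2 sp carbons.

2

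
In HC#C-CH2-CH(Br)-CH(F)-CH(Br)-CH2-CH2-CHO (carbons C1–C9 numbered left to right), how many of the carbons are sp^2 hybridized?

1

C1: sp
C2: sp
C3: sp3
C4: sp3
C5: sp3
C6: sp3
C7: sp3
C8: sp3
C9: sp2 ✓
C9 → 1 sp2 carbon.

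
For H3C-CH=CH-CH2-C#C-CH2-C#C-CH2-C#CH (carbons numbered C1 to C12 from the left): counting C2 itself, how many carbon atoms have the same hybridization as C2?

C2 is sp2 (one π bond).
C1: sp3
C2: sp2 ✓
C3: sp2 ✓
C4: sp3
C5: sp
C6: sp
C7: sp3
C8: sp
C9: sp
C10: sp3
C11: sp
C12: sp
2 carbons are sp2.

2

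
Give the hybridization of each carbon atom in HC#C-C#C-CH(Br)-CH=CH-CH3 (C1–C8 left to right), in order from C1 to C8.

C1 sp, C2 sp, C3 sp, C4 sp, C5 sp3, C6 sp2, C7 sp2, C8 sp3

C1: 2 σ bonds, plus two π bonds — 2 electron domains, sp.
C2 has 2 σ bonds, plus two π bonds: steric number 2 → sp.
C3 (2 σ bonds, plus two π bonds) has steric number 2: sp.
C4 is sp: 2 σ bonds, plus two π bonds, 2 electron-density regions.
C5 is sp3: 4 σ bonds, 4 electron-density regions.
C6: 3 σ bonds, plus one π bond — 3 electron domains, sp2.
C7: 3 σ bonds, plus one π bond; 3 regions of electron density → sp2.
C8 — 4 σ bonds. Steric number 4, so sp3.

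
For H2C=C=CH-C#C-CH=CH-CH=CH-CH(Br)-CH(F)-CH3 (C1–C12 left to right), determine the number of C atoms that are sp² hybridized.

6

C1: sp2 ✓
C2: sp
C3: sp2 ✓
C4: sp
C5: sp
C6: sp2 ✓
C7: sp2 ✓
C8: sp2 ✓
C9: sp2 ✓
C10: sp3
C11: sp3
C12: sp3
C1, C3, C6, C7, C8, C9 → 6 sp2 carbons.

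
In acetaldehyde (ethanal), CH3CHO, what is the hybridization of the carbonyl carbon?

The carbonyl carbon (3 σ bonds, plus one π bond) has steric number 3: sp2.

sp²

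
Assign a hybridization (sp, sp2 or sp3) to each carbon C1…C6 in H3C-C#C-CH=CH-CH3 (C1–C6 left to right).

C1: 4 σ bonds — 4 electron domains, sp3.
C2 has 2 σ bonds, plus two π bonds: steric number 2 → sp.
C3: 2 σ bonds, plus two π bonds; 2 regions of electron density → sp.
C4: 3 σ bonds, plus one π bond — 3 electron domains, sp2.
C5: 3 σ bonds, plus one π bond; 3 regions of electron density → sp2.
C6 carries 4 σ bonds, giving a steric number of 4, so it is sp3.

C1 sp3, C2 sp, C3 sp, C4 sp2, C5 sp2, C6 sp3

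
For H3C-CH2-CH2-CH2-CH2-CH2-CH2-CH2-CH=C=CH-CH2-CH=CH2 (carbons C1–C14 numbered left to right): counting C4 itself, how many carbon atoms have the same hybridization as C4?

9

C4 is sp3 (only σ bonds).
C1: sp3 ✓
C2: sp3 ✓
C3: sp3 ✓
C4: sp3 ✓
C5: sp3 ✓
C6: sp3 ✓
C7: sp3 ✓
C8: sp3 ✓
C9: sp2
C10: sp
C11: sp2
C12: sp3 ✓
C13: sp2
C14: sp2
9 carbons are sp3.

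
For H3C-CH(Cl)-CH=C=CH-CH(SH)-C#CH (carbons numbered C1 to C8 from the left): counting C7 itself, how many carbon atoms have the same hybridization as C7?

3

C7 is sp (two π bonds).
C1: sp3
C2: sp3
C3: sp2
C4: sp ✓
C5: sp2
C6: sp3
C7: sp ✓
C8: sp ✓
3 carbons are sp.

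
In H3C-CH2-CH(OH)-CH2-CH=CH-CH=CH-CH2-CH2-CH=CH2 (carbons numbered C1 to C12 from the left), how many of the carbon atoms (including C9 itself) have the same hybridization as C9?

6

C9 is sp3 (only σ bonds).
C1: sp3 ✓
C2: sp3 ✓
C3: sp3 ✓
C4: sp3 ✓
C5: sp2
C6: sp2
C7: sp2
C8: sp2
C9: sp3 ✓
C10: sp3 ✓
C11: sp2
C12: sp2
6 carbons are sp3.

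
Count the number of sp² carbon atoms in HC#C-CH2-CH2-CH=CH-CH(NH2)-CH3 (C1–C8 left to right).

2

C1: sp
C2: sp
C3: sp3
C4: sp3
C5: sp2 ✓
C6: sp2 ✓
C7: sp3
C8: sp3
C5, C6 → 2 sp2 carbons.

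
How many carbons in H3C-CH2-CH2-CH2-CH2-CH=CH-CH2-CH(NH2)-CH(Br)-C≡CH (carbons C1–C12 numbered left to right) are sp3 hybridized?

8

C1: sp3 ✓
C2: sp3 ✓
C3: sp3 ✓
C4: sp3 ✓
C5: sp3 ✓
C6: sp2
C7: sp2
C8: sp3 ✓
C9: sp3 ✓
C10: sp3 ✓
C11: sp
C12: sp
C1, C2, C3, C4, C5, C8, C9, C10 → 8 sp3 carbons.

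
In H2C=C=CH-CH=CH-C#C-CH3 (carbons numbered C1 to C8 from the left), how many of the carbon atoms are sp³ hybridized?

C1: sp2
C2: sp
C3: sp2
C4: sp2
C5: sp2
C6: sp
C7: sp
C8: sp3 ✓
C8 → 1 sp3 carbon.

1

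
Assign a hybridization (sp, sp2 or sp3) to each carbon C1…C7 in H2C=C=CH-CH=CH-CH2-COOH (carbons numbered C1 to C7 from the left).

C1: 3 σ bonds, plus one π bond; 3 regions of electron density → sp2.
C2: 2 σ bonds, plus two π bonds — 2 electron domains, sp.
C3 is sp2: 3 σ bonds, plus one π bond, 3 electron-density regions.
C4 — 3 σ bonds, plus one π bond. Steric number 3, so sp2.
C5 is sp2: 3 σ bonds, plus one π bond, 3 electron-density regions.
C6 (4 σ bonds) has steric number 4: sp3.
C7 (3 σ bonds, plus one π bond) has steric number 3: sp2.

C1 sp2, C2 sp, C3 sp2, C4 sp2, C5 sp2, C6 sp3, C7 sp2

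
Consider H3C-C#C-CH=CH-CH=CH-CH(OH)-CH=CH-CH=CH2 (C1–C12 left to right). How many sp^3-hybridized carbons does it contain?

C1: sp3 ✓
C2: sp
C3: sp
C4: sp2
C5: sp2
C6: sp2
C7: sp2
C8: sp3 ✓
C9: sp2
C10: sp2
C11: sp2
C12: sp2
C1, C8 → 2 sp3 carbons.

2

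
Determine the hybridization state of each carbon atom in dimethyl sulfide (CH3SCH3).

Each carbon atom carries 4 σ bonds, giving a steric number of 4, so it is sp3.

sp³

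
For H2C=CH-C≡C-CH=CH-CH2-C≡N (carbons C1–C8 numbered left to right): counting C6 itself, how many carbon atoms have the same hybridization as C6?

4

C6 is sp2 (one π bond).
C1: sp2 ✓
C2: sp2 ✓
C3: sp
C4: sp
C5: sp2 ✓
C6: sp2 ✓
C7: sp3
C8: sp
4 carbons are sp2.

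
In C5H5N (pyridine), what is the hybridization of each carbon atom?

sp²

Each carbon atom: 3 σ bonds, plus one π bond; 3 regions of electron density → sp2.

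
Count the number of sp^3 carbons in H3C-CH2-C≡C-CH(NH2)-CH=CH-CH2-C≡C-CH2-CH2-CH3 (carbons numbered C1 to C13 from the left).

7

C1: sp3 ✓
C2: sp3 ✓
C3: sp
C4: sp
C5: sp3 ✓
C6: sp2
C7: sp2
C8: sp3 ✓
C9: sp
C10: sp
C11: sp3 ✓
C12: sp3 ✓
C13: sp3 ✓
C1, C2, C5, C8, C11, C12, C13 → 7 sp3 carbons.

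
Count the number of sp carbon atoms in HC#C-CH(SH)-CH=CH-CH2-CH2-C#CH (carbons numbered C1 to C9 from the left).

4

C1: sp ✓
C2: sp ✓
C3: sp3
C4: sp2
C5: sp2
C6: sp3
C7: sp3
C8: sp ✓
C9: sp ✓
C1, C2, C8, C9 → 4 sp carbons.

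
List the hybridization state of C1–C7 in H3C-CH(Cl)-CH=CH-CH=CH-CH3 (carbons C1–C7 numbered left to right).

C1 sp3, C2 sp3, C3 sp2, C4 sp2, C5 sp2, C6 sp2, C7 sp3

C1 carries 4 σ bonds, giving a steric number of 4, so it is sp3.
C2: 4 σ bonds; 4 regions of electron density → sp3.
C3 (3 σ bonds, plus one π bond) has steric number 3: sp2.
C4 has 3 σ bonds, plus one π bond: steric number 3 → sp2.
C5 — 3 σ bonds, plus one π bond. Steric number 3, so sp2.
C6 has 3 σ bonds, plus one π bond: steric number 3 → sp2.
C7: 4 σ bonds; 4 regions of electron density → sp3.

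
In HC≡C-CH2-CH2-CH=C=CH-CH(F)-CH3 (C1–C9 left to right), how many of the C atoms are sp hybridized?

3

C1: sp ✓
C2: sp ✓
C3: sp3
C4: sp3
C5: sp2
C6: sp ✓
C7: sp2
C8: sp3
C9: sp3
C1, C2, C6 → 3 sp carbons.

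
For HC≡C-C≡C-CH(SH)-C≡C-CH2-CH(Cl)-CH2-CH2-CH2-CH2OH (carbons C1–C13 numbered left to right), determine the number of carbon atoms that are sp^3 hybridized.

7

C1: sp
C2: sp
C3: sp
C4: sp
C5: sp3 ✓
C6: sp
C7: sp
C8: sp3 ✓
C9: sp3 ✓
C10: sp3 ✓
C11: sp3 ✓
C12: sp3 ✓
C13: sp3 ✓
C5, C8, C9, C10, C11, C12, C13 → 7 sp3 carbons.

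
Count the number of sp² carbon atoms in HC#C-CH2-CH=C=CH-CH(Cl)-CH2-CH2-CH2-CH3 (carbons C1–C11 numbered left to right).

C1: sp
C2: sp
C3: sp3
C4: sp2 ✓
C5: sp
C6: sp2 ✓
C7: sp3
C8: sp3
C9: sp3
C10: sp3
C11: sp3
C4, C6 → 2 sp2 carbons.

2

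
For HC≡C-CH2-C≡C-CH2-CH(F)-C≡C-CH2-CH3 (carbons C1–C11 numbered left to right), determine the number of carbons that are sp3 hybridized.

C1: sp
C2: sp
C3: sp3 ✓
C4: sp
C5: sp
C6: sp3 ✓
C7: sp3 ✓
C8: sp
C9: sp
C10: sp3 ✓
C11: sp3 ✓
C3, C6, C7, C10, C11 → 5 sp3 carbons.

5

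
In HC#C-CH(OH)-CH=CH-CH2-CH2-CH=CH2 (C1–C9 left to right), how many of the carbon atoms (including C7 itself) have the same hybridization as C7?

3

C7 is sp3 (only σ bonds).
C1: sp
C2: sp
C3: sp3 ✓
C4: sp2
C5: sp2
C6: sp3 ✓
C7: sp3 ✓
C8: sp2
C9: sp2
3 carbons are sp3.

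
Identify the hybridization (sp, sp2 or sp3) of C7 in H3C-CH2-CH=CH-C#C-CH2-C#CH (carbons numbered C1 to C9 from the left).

sp^3

C7: 4 σ bonds; 4 regions of electron density → sp3.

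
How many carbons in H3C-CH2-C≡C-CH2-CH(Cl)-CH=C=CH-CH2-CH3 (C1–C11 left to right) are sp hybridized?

C1: sp3
C2: sp3
C3: sp ✓
C4: sp ✓
C5: sp3
C6: sp3
C7: sp2
C8: sp ✓
C9: sp2
C10: sp3
C11: sp3
C3, C4, C8 → 3 sp carbons.

3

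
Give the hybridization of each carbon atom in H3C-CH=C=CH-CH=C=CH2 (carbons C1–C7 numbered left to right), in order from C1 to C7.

C1: 4 σ bonds; 4 regions of electron density → sp3.
C2: 3 σ bonds, plus one π bond; 3 regions of electron density → sp2.
C3 carries 2 σ bonds, plus two π bonds, giving a steric number of 2, so it is sp.
C4 (3 σ bonds, plus one π bond) has steric number 3: sp2.
C5 is sp2: 3 σ bonds, plus one π bond, 3 electron-density regions.
C6: 2 σ bonds, plus two π bonds — 2 electron domains, sp.
C7 carries 3 σ bonds, plus one π bond, giving a steric number of 3, so it is sp2.

C1 sp3, C2 sp2, C3 sp, C4 sp2, C5 sp2, C6 sp, C7 sp2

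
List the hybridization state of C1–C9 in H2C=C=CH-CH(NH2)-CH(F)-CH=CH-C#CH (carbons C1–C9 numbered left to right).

C1 (3 σ bonds, plus one π bond) has steric number 3: sp2.
C2 — 2 σ bonds, plus two π bonds. Steric number 2, so sp.
C3 (3 σ bonds, plus one π bond) has steric number 3: sp2.
C4 has 4 σ bonds: steric number 4 → sp3.
C5 has 4 σ bonds: steric number 4 → sp3.
C6: 3 σ bonds, plus one π bond; 3 regions of electron density → sp2.
C7 (3 σ bonds, plus one π bond) has steric number 3: sp2.
C8 carries 2 σ bonds, plus two π bonds, giving a steric number of 2, so it is sp.
C9 has 2 σ bonds, plus two π bonds: steric number 2 → sp.

C1 sp2, C2 sp, C3 sp2, C4 sp3, C5 sp3, C6 sp2, C7 sp2, C8 sp, C9 sp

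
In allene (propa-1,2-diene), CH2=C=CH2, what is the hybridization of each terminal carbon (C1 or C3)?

sp²

Each terminal carbon (C1 or C3) has 3 σ bonds, plus one π bond: steric number 3 → sp2.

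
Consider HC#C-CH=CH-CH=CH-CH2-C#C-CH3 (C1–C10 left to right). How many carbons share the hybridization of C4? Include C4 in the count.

4

C4 is sp2 (one π bond).
C1: sp
C2: sp
C3: sp2 ✓
C4: sp2 ✓
C5: sp2 ✓
C6: sp2 ✓
C7: sp3
C8: sp
C9: sp
C10: sp3
4 carbons are sp2.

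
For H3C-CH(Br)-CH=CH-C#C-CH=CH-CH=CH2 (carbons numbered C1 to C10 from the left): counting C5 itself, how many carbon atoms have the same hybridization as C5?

C5 is sp (two π bonds).
C1: sp3
C2: sp3
C3: sp2
C4: sp2
C5: sp ✓
C6: sp ✓
C7: sp2
C8: sp2
C9: sp2
C10: sp2
2 carbons are sp.

2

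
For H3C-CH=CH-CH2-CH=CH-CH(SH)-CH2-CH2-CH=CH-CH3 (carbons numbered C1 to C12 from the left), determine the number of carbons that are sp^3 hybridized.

6

C1: sp3 ✓
C2: sp2
C3: sp2
C4: sp3 ✓
C5: sp2
C6: sp2
C7: sp3 ✓
C8: sp3 ✓
C9: sp3 ✓
C10: sp2
C11: sp2
C12: sp3 ✓
C1, C4, C7, C8, C9, C12 → 6 sp3 carbons.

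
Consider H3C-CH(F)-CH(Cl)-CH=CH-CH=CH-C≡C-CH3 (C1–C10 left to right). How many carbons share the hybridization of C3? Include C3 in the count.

4

C3 is sp3 (only σ bonds).
C1: sp3 ✓
C2: sp3 ✓
C3: sp3 ✓
C4: sp2
C5: sp2
C6: sp2
C7: sp2
C8: sp
C9: sp
C10: sp3 ✓
4 carbons are sp3.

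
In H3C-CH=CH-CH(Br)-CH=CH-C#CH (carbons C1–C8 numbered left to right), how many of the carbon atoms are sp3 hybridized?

C1: sp3 ✓
C2: sp2
C3: sp2
C4: sp3 ✓
C5: sp2
C6: sp2
C7: sp
C8: sp
C1, C4 → 2 sp3 carbons.

2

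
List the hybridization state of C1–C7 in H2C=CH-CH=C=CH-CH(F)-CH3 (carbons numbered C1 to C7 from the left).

C1 carries 3 σ bonds, plus one π bond, giving a steric number of 3, so it is sp2.
C2 has 3 σ bonds, plus one π bond: steric number 3 → sp2.
C3: 3 σ bonds, plus one π bond — 3 electron domains, sp2.
C4 — 2 σ bonds, plus two π bonds. Steric number 2, so sp.
C5 has 3 σ bonds, plus one π bond: steric number 3 → sp2.
C6 (4 σ bonds) has steric number 4: sp3.
C7: 4 σ bonds — 4 electron domains, sp3.

C1 sp2, C2 sp2, C3 sp2, C4 sp, C5 sp2, C6 sp3, C7 sp3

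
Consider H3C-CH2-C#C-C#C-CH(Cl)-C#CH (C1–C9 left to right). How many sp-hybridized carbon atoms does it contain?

6

C1: sp3
C2: sp3
C3: sp ✓
C4: sp ✓
C5: sp ✓
C6: sp ✓
C7: sp3
C8: sp ✓
C9: sp ✓
C3, C4, C5, C6, C8, C9 → 6 sp carbons.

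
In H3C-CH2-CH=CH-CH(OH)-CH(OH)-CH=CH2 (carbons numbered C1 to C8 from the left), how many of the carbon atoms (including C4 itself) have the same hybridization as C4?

4

C4 is sp2 (one π bond).
C1: sp3
C2: sp3
C3: sp2 ✓
C4: sp2 ✓
C5: sp3
C6: sp3
C7: sp2 ✓
C8: sp2 ✓
4 carbons are sp2.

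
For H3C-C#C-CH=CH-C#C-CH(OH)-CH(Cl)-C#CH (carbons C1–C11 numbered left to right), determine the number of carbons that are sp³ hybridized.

C1: sp3 ✓
C2: sp
C3: sp
C4: sp2
C5: sp2
C6: sp
C7: sp
C8: sp3 ✓
C9: sp3 ✓
C10: sp
C11: sp
C1, C8, C9 → 3 sp3 carbons.

3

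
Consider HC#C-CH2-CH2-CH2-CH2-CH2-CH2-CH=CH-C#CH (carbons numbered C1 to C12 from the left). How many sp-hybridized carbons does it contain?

4

C1: sp ✓
C2: sp ✓
C3: sp3
C4: sp3
C5: sp3
C6: sp3
C7: sp3
C8: sp3
C9: sp2
C10: sp2
C11: sp ✓
C12: sp ✓
C1, C2, C11, C12 → 4 sp carbons.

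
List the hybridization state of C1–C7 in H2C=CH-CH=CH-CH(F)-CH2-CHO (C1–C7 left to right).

C1 sp2, C2 sp2, C3 sp2, C4 sp2, C5 sp3, C6 sp3, C7 sp2

C1: 3 σ bonds, plus one π bond — 3 electron domains, sp2.
C2: 3 σ bonds, plus one π bond — 3 electron domains, sp2.
C3 has 3 σ bonds, plus one π bond: steric number 3 → sp2.
C4 — 3 σ bonds, plus one π bond. Steric number 3, so sp2.
C5: 4 σ bonds; 4 regions of electron density → sp3.
C6 is sp3: 4 σ bonds, 4 electron-density regions.
C7 (3 σ bonds, plus one π bond) has steric number 3: sp2.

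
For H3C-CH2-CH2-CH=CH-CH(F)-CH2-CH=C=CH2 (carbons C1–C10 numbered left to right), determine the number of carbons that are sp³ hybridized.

C1: sp3 ✓
C2: sp3 ✓
C3: sp3 ✓
C4: sp2
C5: sp2
C6: sp3 ✓
C7: sp3 ✓
C8: sp2
C9: sp
C10: sp2
C1, C2, C3, C6, C7 → 5 sp3 carbons.

5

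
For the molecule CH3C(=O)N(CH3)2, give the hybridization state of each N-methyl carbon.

Each N-methyl carbon carries 4 σ bonds, giving a steric number of 4, so it is sp3.

sp³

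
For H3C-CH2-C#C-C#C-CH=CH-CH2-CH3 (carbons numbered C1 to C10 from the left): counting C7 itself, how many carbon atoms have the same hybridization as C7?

C7 is sp2 (one π bond).
C1: sp3
C2: sp3
C3: sp
C4: sp
C5: sp
C6: sp
C7: sp2 ✓
C8: sp2 ✓
C9: sp3
C10: sp3
2 carbons are sp2.

2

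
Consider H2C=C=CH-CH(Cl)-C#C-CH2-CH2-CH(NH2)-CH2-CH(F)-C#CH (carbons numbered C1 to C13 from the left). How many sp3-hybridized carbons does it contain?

C1: sp2
C2: sp
C3: sp2
C4: sp3 ✓
C5: sp
C6: sp
C7: sp3 ✓
C8: sp3 ✓
C9: sp3 ✓
C10: sp3 ✓
C11: sp3 ✓
C12: sp
C13: sp
C4, C7, C8, C9, C10, C11 → 6 sp3 carbons.

6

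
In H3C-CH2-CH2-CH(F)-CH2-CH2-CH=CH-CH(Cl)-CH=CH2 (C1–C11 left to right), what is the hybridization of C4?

sp³

C4 — 4 σ bonds. Steric number 4, so sp3.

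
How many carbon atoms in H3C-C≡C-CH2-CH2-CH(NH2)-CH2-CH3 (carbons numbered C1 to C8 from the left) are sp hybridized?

C1: sp3
C2: sp ✓
C3: sp ✓
C4: sp3
C5: sp3
C6: sp3
C7: sp3
C8: sp3
C2, C3 → 2 sp carbons.

2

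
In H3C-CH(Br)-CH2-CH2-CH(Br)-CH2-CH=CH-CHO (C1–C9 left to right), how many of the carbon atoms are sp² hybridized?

C1: sp3
C2: sp3
C3: sp3
C4: sp3
C5: sp3
C6: sp3
C7: sp2 ✓
C8: sp2 ✓
C9: sp2 ✓
C7, C8, C9 → 3 sp2 carbons.

3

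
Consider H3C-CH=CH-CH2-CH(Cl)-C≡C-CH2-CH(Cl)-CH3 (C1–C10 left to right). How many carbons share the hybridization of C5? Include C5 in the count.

C5 is sp3 (only σ bonds).
C1: sp3 ✓
C2: sp2
C3: sp2
C4: sp3 ✓
C5: sp3 ✓
C6: sp
C7: sp
C8: sp3 ✓
C9: sp3 ✓
C10: sp3 ✓
6 carbons are sp3.

6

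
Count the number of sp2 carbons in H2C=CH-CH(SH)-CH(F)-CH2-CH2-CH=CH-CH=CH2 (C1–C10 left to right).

6

C1: sp2 ✓
C2: sp2 ✓
C3: sp3
C4: sp3
C5: sp3
C6: sp3
C7: sp2 ✓
C8: sp2 ✓
C9: sp2 ✓
C10: sp2 ✓
C1, C2, C7, C8, C9, C10 → 6 sp2 carbons.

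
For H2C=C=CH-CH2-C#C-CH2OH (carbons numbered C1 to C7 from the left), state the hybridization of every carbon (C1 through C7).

C1 has 3 σ bonds, plus one π bond: steric number 3 → sp2.
C2 (2 σ bonds, plus two π bonds) has steric number 2: sp.
C3 — 3 σ bonds, plus one π bond. Steric number 3, so sp2.
C4: 4 σ bonds — 4 electron domains, sp3.
C5 is sp: 2 σ bonds, plus two π bonds, 2 electron-density regions.
C6: 2 σ bonds, plus two π bonds; 2 regions of electron density → sp.
C7 (4 σ bonds) has steric number 4: sp3.

C1 sp2, C2 sp, C3 sp2, C4 sp3, C5 sp, C6 sp, C7 sp3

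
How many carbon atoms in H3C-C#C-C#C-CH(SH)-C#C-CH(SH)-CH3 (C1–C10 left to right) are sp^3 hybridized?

4

C1: sp3 ✓
C2: sp
C3: sp
C4: sp
C5: sp
C6: sp3 ✓
C7: sp
C8: sp
C9: sp3 ✓
C10: sp3 ✓
C1, C6, C9, C10 → 4 sp3 carbons.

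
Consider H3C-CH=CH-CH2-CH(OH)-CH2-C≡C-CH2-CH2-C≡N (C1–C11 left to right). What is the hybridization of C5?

sp3

C5 carries 4 σ bonds, giving a steric number of 4, so it is sp3.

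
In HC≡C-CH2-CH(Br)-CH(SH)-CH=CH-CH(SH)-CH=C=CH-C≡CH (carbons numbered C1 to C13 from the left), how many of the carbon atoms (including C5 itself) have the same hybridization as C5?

C5 is sp3 (only σ bonds).
C1: sp
C2: sp
C3: sp3 ✓
C4: sp3 ✓
C5: sp3 ✓
C6: sp2
C7: sp2
C8: sp3 ✓
C9: sp2
C10: sp
C11: sp2
C12: sp
C13: sp
4 carbons are sp3.

4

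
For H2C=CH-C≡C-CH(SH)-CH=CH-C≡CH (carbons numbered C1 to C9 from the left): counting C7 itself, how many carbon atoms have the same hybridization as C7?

4

C7 is sp2 (one π bond).
C1: sp2 ✓
C2: sp2 ✓
C3: sp
C4: sp
C5: sp3
C6: sp2 ✓
C7: sp2 ✓
C8: sp
C9: sp
4 carbons are sp2.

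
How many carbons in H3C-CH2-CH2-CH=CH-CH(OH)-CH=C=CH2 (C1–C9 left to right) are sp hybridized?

1

C1: sp3
C2: sp3
C3: sp3
C4: sp2
C5: sp2
C6: sp3
C7: sp2
C8: sp ✓
C9: sp2
C8 → 1 sp carbon.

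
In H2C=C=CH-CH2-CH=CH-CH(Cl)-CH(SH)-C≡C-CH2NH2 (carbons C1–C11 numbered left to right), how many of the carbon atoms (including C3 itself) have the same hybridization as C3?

4

C3 is sp2 (one π bond).
C1: sp2 ✓
C2: sp
C3: sp2 ✓
C4: sp3
C5: sp2 ✓
C6: sp2 ✓
C7: sp3
C8: sp3
C9: sp
C10: sp
C11: sp3
4 carbons are sp2.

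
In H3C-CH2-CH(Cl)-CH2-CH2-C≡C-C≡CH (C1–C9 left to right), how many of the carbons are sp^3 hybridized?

5

C1: sp3 ✓
C2: sp3 ✓
C3: sp3 ✓
C4: sp3 ✓
C5: sp3 ✓
C6: sp
C7: sp
C8: sp
C9: sp
C1, C2, C3, C4, C5 → 5 sp3 carbons.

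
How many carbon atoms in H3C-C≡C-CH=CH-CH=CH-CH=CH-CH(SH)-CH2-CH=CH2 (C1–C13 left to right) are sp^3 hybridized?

C1: sp3 ✓
C2: sp
C3: sp
C4: sp2
C5: sp2
C6: sp2
C7: sp2
C8: sp2
C9: sp2
C10: sp3 ✓
C11: sp3 ✓
C12: sp2
C13: sp2
C1, C10, C11 → 3 sp3 carbons.

3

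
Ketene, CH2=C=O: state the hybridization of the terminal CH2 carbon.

The terminal CH2 carbon: 3 σ bonds, plus one π bond; 3 regions of electron density → sp2.

sp2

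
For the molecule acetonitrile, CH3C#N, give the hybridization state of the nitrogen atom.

N has one σ bond and one lone pair: steric number 2 → sp.

sp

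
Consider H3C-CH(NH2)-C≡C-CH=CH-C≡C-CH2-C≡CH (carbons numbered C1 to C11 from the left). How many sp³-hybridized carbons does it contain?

3

C1: sp3 ✓
C2: sp3 ✓
C3: sp
C4: sp
C5: sp2
C6: sp2
C7: sp
C8: sp
C9: sp3 ✓
C10: sp
C11: sp
C1, C2, C9 → 3 sp3 carbons.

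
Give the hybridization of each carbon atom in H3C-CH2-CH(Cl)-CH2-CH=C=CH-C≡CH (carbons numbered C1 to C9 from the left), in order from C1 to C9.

C1 sp3, C2 sp3, C3 sp3, C4 sp3, C5 sp2, C6 sp, C7 sp2, C8 sp, C9 sp

C1 (4 σ bonds) has steric number 4: sp3.
C2 — 4 σ bonds. Steric number 4, so sp3.
C3 has 4 σ bonds: steric number 4 → sp3.
C4 (4 σ bonds) has steric number 4: sp3.
C5 (3 σ bonds, plus one π bond) has steric number 3: sp2.
C6 carries 2 σ bonds, plus two π bonds, giving a steric number of 2, so it is sp.
C7 has 3 σ bonds, plus one π bond: steric number 3 → sp2.
C8 carries 2 σ bonds, plus two π bonds, giving a steric number of 2, so it is sp.
C9 carries 2 σ bonds, plus two π bonds, giving a steric number of 2, so it is sp.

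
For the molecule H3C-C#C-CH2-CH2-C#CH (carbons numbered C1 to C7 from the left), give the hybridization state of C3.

C3 is sp: 2 σ bonds, plus two π bonds, 2 electron-density regions.

sp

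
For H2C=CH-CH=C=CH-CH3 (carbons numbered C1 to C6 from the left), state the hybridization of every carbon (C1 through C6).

C1 (3 σ bonds, plus one π bond) has steric number 3: sp2.
C2: 3 σ bonds, plus one π bond — 3 electron domains, sp2.
C3 (3 σ bonds, plus one π bond) has steric number 3: sp2.
C4 — 2 σ bonds, plus two π bonds. Steric number 2, so sp.
C5 (3 σ bonds, plus one π bond) has steric number 3: sp2.
C6: 4 σ bonds — 4 electron domains, sp3.

C1 sp2, C2 sp2, C3 sp2, C4 sp, C5 sp2, C6 sp3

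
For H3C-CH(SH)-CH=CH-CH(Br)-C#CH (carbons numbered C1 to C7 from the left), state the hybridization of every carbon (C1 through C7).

C1 sp3, C2 sp3, C3 sp2, C4 sp2, C5 sp3, C6 sp, C7 sp

C1 has 4 σ bonds: steric number 4 → sp3.
C2 (4 σ bonds) has steric number 4: sp3.
C3 — 3 σ bonds, plus one π bond. Steric number 3, so sp2.
C4 (3 σ bonds, plus one π bond) has steric number 3: sp2.
C5 carries 4 σ bonds, giving a steric number of 4, so it is sp3.
C6 (2 σ bonds, plus two π bonds) has steric number 2: sp.
C7 has 2 σ bonds, plus two π bonds: steric number 2 → sp.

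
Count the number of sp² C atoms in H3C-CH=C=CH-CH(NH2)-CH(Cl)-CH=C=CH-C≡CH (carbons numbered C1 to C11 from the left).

4

C1: sp3
C2: sp2 ✓
C3: sp
C4: sp2 ✓
C5: sp3
C6: sp3
C7: sp2 ✓
C8: sp
C9: sp2 ✓
C10: sp
C11: sp
C2, C4, C7, C9 → 4 sp2 carbons.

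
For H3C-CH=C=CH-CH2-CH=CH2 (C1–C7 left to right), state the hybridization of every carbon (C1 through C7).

C1 sp3, C2 sp2, C3 sp, C4 sp2, C5 sp3, C6 sp2, C7 sp2

C1 — 4 σ bonds. Steric number 4, so sp3.
C2: 3 σ bonds, plus one π bond — 3 electron domains, sp2.
C3 (2 σ bonds, plus two π bonds) has steric number 2: sp.
C4 is sp2: 3 σ bonds, plus one π bond, 3 electron-density regions.
C5 carries 4 σ bonds, giving a steric number of 4, so it is sp3.
C6 is sp2: 3 σ bonds, plus one π bond, 3 electron-density regions.
C7 carries 3 σ bonds, plus one π bond, giving a steric number of 3, so it is sp2.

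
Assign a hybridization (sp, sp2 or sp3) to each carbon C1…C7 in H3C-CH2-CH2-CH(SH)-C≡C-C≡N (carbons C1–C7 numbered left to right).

C1 has 4 σ bonds: steric number 4 → sp3.
C2 is sp3: 4 σ bonds, 4 electron-density regions.
C3 carries 4 σ bonds, giving a steric number of 4, so it is sp3.
C4 — 4 σ bonds. Steric number 4, so sp3.
C5: 2 σ bonds, plus two π bonds; 2 regions of electron density → sp.
C6 (2 σ bonds, plus two π bonds) has steric number 2: sp.
C7 (2 σ bonds, plus two π bonds) has steric number 2: sp.

C1 sp3, C2 sp3, C3 sp3, C4 sp3, C5 sp, C6 sp, C7 sp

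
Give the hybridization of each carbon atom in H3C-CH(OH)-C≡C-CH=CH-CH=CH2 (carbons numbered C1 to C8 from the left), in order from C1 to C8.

C1 sp3, C2 sp3, C3 sp, C4 sp, C5 sp2, C6 sp2, C7 sp2, C8 sp2

C1 (4 σ bonds) has steric number 4: sp3.
C2: 4 σ bonds — 4 electron domains, sp3.
C3 has 2 σ bonds, plus two π bonds: steric number 2 → sp.
C4 is sp: 2 σ bonds, plus two π bonds, 2 electron-density regions.
C5 — 3 σ bonds, plus one π bond. Steric number 3, so sp2.
C6 carries 3 σ bonds, plus one π bond, giving a steric number of 3, so it is sp2.
C7: 3 σ bonds, plus one π bond; 3 regions of electron density → sp2.
C8 has 3 σ bonds, plus one π bond: steric number 3 → sp2.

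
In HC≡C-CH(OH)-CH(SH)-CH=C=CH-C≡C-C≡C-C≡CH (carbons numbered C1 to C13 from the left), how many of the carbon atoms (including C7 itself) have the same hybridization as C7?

2

C7 is sp2 (one π bond).
C1: sp
C2: sp
C3: sp3
C4: sp3
C5: sp2 ✓
C6: sp
C7: sp2 ✓
C8: sp
C9: sp
C10: sp
C11: sp
C12: sp
C13: sp
2 carbons are sp2.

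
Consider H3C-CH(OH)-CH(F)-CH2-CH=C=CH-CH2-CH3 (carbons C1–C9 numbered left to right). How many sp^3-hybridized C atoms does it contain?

6

C1: sp3 ✓
C2: sp3 ✓
C3: sp3 ✓
C4: sp3 ✓
C5: sp2
C6: sp
C7: sp2
C8: sp3 ✓
C9: sp3 ✓
C1, C2, C3, C4, C8, C9 → 6 sp3 carbons.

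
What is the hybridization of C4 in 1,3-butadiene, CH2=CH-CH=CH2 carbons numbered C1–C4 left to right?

sp^2

C4 (3 σ bonds, plus one π bond) has steric number 3: sp2.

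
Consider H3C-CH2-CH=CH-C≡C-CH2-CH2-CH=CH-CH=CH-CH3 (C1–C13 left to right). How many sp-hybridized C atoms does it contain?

2

C1: sp3
C2: sp3
C3: sp2
C4: sp2
C5: sp ✓
C6: sp ✓
C7: sp3
C8: sp3
C9: sp2
C10: sp2
C11: sp2
C12: sp2
C13: sp3
C5, C6 → 2 sp carbons.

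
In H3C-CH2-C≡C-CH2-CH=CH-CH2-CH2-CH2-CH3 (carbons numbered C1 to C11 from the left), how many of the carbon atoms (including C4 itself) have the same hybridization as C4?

C4 is sp (two π bonds).
C1: sp3
C2: sp3
C3: sp ✓
C4: sp ✓
C5: sp3
C6: sp2
C7: sp2
C8: sp3
C9: sp3
C10: sp3
C11: sp3
2 carbons are sp.

2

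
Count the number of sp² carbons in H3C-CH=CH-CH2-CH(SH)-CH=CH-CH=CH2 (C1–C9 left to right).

C1: sp3
C2: sp2 ✓
C3: sp2 ✓
C4: sp3
C5: sp3
C6: sp2 ✓
C7: sp2 ✓
C8: sp2 ✓
C9: sp2 ✓
C2, C3, C6, C7, C8, C9 → 6 sp2 carbons.

6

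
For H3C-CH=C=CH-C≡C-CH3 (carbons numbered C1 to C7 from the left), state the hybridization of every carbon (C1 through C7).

C1 sp3, C2 sp2, C3 sp, C4 sp2, C5 sp, C6 sp, C7 sp3

C1 (4 σ bonds) has steric number 4: sp3.
C2 (3 σ bonds, plus one π bond) has steric number 3: sp2.
C3 carries 2 σ bonds, plus two π bonds, giving a steric number of 2, so it is sp.
C4: 3 σ bonds, plus one π bond — 3 electron domains, sp2.
C5 (2 σ bonds, plus two π bonds) has steric number 2: sp.
C6 (2 σ bonds, plus two π bonds) has steric number 2: sp.
C7: 4 σ bonds; 4 regions of electron density → sp3.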